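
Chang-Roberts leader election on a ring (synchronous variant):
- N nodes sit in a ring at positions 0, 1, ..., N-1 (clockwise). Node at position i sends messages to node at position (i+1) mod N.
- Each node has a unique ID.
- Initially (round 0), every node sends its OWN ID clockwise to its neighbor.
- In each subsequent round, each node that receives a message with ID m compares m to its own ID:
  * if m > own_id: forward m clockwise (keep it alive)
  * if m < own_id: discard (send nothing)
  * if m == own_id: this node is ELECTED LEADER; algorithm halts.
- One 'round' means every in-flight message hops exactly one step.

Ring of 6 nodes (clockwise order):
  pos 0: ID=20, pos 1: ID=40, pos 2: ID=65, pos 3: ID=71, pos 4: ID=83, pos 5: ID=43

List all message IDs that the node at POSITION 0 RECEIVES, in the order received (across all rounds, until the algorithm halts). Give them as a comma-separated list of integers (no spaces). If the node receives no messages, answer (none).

Answer: 43,83

Derivation:
Round 1: pos1(id40) recv 20: drop; pos2(id65) recv 40: drop; pos3(id71) recv 65: drop; pos4(id83) recv 71: drop; pos5(id43) recv 83: fwd; pos0(id20) recv 43: fwd
Round 2: pos0(id20) recv 83: fwd; pos1(id40) recv 43: fwd
Round 3: pos1(id40) recv 83: fwd; pos2(id65) recv 43: drop
Round 4: pos2(id65) recv 83: fwd
Round 5: pos3(id71) recv 83: fwd
Round 6: pos4(id83) recv 83: ELECTED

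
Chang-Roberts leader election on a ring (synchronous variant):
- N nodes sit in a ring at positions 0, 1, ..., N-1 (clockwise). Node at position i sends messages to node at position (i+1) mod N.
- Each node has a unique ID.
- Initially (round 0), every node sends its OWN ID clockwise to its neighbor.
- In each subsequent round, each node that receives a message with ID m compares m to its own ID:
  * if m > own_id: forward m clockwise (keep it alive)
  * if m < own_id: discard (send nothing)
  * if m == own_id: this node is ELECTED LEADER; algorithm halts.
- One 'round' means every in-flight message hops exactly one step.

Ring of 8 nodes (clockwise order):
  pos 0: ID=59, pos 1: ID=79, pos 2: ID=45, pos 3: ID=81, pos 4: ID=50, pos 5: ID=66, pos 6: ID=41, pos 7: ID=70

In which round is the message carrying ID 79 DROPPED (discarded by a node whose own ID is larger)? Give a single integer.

Answer: 2

Derivation:
Round 1: pos1(id79) recv 59: drop; pos2(id45) recv 79: fwd; pos3(id81) recv 45: drop; pos4(id50) recv 81: fwd; pos5(id66) recv 50: drop; pos6(id41) recv 66: fwd; pos7(id70) recv 41: drop; pos0(id59) recv 70: fwd
Round 2: pos3(id81) recv 79: drop; pos5(id66) recv 81: fwd; pos7(id70) recv 66: drop; pos1(id79) recv 70: drop
Round 3: pos6(id41) recv 81: fwd
Round 4: pos7(id70) recv 81: fwd
Round 5: pos0(id59) recv 81: fwd
Round 6: pos1(id79) recv 81: fwd
Round 7: pos2(id45) recv 81: fwd
Round 8: pos3(id81) recv 81: ELECTED
Message ID 79 originates at pos 1; dropped at pos 3 in round 2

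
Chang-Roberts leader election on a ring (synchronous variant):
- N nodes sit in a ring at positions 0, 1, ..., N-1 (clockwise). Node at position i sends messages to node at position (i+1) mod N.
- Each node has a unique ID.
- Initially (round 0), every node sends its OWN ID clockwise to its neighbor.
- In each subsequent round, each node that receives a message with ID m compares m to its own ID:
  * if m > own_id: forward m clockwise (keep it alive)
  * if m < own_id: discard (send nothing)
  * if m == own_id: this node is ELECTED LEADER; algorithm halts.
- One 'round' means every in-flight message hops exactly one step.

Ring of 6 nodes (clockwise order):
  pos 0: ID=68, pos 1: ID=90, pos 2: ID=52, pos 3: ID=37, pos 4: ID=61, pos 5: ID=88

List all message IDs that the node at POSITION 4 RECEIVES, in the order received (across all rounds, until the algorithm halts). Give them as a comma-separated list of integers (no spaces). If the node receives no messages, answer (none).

Answer: 37,52,90

Derivation:
Round 1: pos1(id90) recv 68: drop; pos2(id52) recv 90: fwd; pos3(id37) recv 52: fwd; pos4(id61) recv 37: drop; pos5(id88) recv 61: drop; pos0(id68) recv 88: fwd
Round 2: pos3(id37) recv 90: fwd; pos4(id61) recv 52: drop; pos1(id90) recv 88: drop
Round 3: pos4(id61) recv 90: fwd
Round 4: pos5(id88) recv 90: fwd
Round 5: pos0(id68) recv 90: fwd
Round 6: pos1(id90) recv 90: ELECTED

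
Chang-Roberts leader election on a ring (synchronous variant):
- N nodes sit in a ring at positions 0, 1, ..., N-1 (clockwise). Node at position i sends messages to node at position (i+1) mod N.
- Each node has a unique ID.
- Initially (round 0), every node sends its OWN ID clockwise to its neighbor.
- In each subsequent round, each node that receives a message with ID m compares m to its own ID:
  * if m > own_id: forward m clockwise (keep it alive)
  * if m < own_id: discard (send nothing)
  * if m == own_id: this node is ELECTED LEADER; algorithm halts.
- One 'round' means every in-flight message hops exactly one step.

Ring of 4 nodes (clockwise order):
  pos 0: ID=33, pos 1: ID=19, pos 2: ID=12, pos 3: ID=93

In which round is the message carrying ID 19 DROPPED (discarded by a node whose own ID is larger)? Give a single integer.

Answer: 2

Derivation:
Round 1: pos1(id19) recv 33: fwd; pos2(id12) recv 19: fwd; pos3(id93) recv 12: drop; pos0(id33) recv 93: fwd
Round 2: pos2(id12) recv 33: fwd; pos3(id93) recv 19: drop; pos1(id19) recv 93: fwd
Round 3: pos3(id93) recv 33: drop; pos2(id12) recv 93: fwd
Round 4: pos3(id93) recv 93: ELECTED
Message ID 19 originates at pos 1; dropped at pos 3 in round 2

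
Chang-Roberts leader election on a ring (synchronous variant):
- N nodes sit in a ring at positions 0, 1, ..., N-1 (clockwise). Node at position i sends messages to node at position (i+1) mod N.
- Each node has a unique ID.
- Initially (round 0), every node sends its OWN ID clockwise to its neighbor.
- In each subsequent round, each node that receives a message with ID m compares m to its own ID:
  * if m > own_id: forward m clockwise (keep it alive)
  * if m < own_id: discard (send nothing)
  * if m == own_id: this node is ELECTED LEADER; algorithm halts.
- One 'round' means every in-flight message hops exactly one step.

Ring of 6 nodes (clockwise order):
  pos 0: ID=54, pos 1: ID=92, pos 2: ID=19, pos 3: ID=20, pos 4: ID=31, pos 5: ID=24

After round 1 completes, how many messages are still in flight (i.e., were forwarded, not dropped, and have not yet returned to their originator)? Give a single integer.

Answer: 2

Derivation:
Round 1: pos1(id92) recv 54: drop; pos2(id19) recv 92: fwd; pos3(id20) recv 19: drop; pos4(id31) recv 20: drop; pos5(id24) recv 31: fwd; pos0(id54) recv 24: drop
After round 1: 2 messages still in flight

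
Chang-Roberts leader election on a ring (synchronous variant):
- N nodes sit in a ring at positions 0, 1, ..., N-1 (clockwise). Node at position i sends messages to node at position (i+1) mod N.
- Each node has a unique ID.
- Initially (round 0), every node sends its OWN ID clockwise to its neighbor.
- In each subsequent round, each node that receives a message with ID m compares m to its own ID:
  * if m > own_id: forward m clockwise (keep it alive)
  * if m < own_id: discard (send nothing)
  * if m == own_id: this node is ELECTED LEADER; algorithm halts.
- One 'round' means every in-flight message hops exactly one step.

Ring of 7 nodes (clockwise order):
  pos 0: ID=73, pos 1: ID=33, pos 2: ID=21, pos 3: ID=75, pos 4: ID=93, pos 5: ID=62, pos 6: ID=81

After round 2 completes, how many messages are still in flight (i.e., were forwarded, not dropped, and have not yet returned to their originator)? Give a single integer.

Answer: 3

Derivation:
Round 1: pos1(id33) recv 73: fwd; pos2(id21) recv 33: fwd; pos3(id75) recv 21: drop; pos4(id93) recv 75: drop; pos5(id62) recv 93: fwd; pos6(id81) recv 62: drop; pos0(id73) recv 81: fwd
Round 2: pos2(id21) recv 73: fwd; pos3(id75) recv 33: drop; pos6(id81) recv 93: fwd; pos1(id33) recv 81: fwd
After round 2: 3 messages still in flight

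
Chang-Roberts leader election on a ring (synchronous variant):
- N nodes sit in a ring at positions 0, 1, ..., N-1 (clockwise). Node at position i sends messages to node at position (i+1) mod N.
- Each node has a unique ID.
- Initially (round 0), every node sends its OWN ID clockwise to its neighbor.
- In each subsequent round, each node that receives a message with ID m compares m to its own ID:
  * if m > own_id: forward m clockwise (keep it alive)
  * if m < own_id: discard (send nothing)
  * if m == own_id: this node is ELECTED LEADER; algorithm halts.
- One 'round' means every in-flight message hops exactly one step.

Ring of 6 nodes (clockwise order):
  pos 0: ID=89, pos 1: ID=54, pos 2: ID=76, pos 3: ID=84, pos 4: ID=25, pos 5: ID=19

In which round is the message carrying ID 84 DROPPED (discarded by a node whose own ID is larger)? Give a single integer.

Answer: 3

Derivation:
Round 1: pos1(id54) recv 89: fwd; pos2(id76) recv 54: drop; pos3(id84) recv 76: drop; pos4(id25) recv 84: fwd; pos5(id19) recv 25: fwd; pos0(id89) recv 19: drop
Round 2: pos2(id76) recv 89: fwd; pos5(id19) recv 84: fwd; pos0(id89) recv 25: drop
Round 3: pos3(id84) recv 89: fwd; pos0(id89) recv 84: drop
Round 4: pos4(id25) recv 89: fwd
Round 5: pos5(id19) recv 89: fwd
Round 6: pos0(id89) recv 89: ELECTED
Message ID 84 originates at pos 3; dropped at pos 0 in round 3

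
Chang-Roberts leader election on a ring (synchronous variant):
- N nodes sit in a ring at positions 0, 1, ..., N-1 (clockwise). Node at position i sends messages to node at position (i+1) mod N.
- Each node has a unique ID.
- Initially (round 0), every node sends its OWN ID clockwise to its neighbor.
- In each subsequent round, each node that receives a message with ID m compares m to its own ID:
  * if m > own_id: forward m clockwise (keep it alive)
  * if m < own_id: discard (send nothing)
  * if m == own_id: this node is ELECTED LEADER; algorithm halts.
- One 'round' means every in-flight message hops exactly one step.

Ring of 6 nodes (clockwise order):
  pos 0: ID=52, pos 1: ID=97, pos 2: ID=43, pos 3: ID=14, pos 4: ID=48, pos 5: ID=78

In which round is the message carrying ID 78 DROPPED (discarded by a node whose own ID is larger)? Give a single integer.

Answer: 2

Derivation:
Round 1: pos1(id97) recv 52: drop; pos2(id43) recv 97: fwd; pos3(id14) recv 43: fwd; pos4(id48) recv 14: drop; pos5(id78) recv 48: drop; pos0(id52) recv 78: fwd
Round 2: pos3(id14) recv 97: fwd; pos4(id48) recv 43: drop; pos1(id97) recv 78: drop
Round 3: pos4(id48) recv 97: fwd
Round 4: pos5(id78) recv 97: fwd
Round 5: pos0(id52) recv 97: fwd
Round 6: pos1(id97) recv 97: ELECTED
Message ID 78 originates at pos 5; dropped at pos 1 in round 2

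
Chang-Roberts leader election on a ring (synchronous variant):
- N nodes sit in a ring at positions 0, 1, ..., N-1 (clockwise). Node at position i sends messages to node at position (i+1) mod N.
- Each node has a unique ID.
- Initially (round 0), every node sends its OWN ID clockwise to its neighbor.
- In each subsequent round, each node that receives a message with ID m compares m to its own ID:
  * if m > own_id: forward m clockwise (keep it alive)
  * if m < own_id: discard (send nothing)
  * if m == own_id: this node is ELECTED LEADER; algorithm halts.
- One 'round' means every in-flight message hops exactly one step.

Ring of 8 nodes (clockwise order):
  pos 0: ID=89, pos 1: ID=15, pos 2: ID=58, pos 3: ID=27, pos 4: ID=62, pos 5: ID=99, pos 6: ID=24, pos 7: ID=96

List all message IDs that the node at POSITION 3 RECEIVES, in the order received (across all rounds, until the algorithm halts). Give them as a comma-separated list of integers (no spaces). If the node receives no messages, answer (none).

Round 1: pos1(id15) recv 89: fwd; pos2(id58) recv 15: drop; pos3(id27) recv 58: fwd; pos4(id62) recv 27: drop; pos5(id99) recv 62: drop; pos6(id24) recv 99: fwd; pos7(id96) recv 24: drop; pos0(id89) recv 96: fwd
Round 2: pos2(id58) recv 89: fwd; pos4(id62) recv 58: drop; pos7(id96) recv 99: fwd; pos1(id15) recv 96: fwd
Round 3: pos3(id27) recv 89: fwd; pos0(id89) recv 99: fwd; pos2(id58) recv 96: fwd
Round 4: pos4(id62) recv 89: fwd; pos1(id15) recv 99: fwd; pos3(id27) recv 96: fwd
Round 5: pos5(id99) recv 89: drop; pos2(id58) recv 99: fwd; pos4(id62) recv 96: fwd
Round 6: pos3(id27) recv 99: fwd; pos5(id99) recv 96: drop
Round 7: pos4(id62) recv 99: fwd
Round 8: pos5(id99) recv 99: ELECTED

Answer: 58,89,96,99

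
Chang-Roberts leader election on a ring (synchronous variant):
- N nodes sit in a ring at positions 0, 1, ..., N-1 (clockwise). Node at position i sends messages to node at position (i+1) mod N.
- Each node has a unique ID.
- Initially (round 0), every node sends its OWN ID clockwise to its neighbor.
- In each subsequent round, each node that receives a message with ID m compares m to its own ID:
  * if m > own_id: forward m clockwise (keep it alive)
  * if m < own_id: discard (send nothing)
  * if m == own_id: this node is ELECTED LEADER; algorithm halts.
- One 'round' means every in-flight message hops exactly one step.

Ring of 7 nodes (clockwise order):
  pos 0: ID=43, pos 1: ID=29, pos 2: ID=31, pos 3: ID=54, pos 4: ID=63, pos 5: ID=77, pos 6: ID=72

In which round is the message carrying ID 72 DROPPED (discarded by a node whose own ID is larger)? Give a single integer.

Round 1: pos1(id29) recv 43: fwd; pos2(id31) recv 29: drop; pos3(id54) recv 31: drop; pos4(id63) recv 54: drop; pos5(id77) recv 63: drop; pos6(id72) recv 77: fwd; pos0(id43) recv 72: fwd
Round 2: pos2(id31) recv 43: fwd; pos0(id43) recv 77: fwd; pos1(id29) recv 72: fwd
Round 3: pos3(id54) recv 43: drop; pos1(id29) recv 77: fwd; pos2(id31) recv 72: fwd
Round 4: pos2(id31) recv 77: fwd; pos3(id54) recv 72: fwd
Round 5: pos3(id54) recv 77: fwd; pos4(id63) recv 72: fwd
Round 6: pos4(id63) recv 77: fwd; pos5(id77) recv 72: drop
Round 7: pos5(id77) recv 77: ELECTED
Message ID 72 originates at pos 6; dropped at pos 5 in round 6

Answer: 6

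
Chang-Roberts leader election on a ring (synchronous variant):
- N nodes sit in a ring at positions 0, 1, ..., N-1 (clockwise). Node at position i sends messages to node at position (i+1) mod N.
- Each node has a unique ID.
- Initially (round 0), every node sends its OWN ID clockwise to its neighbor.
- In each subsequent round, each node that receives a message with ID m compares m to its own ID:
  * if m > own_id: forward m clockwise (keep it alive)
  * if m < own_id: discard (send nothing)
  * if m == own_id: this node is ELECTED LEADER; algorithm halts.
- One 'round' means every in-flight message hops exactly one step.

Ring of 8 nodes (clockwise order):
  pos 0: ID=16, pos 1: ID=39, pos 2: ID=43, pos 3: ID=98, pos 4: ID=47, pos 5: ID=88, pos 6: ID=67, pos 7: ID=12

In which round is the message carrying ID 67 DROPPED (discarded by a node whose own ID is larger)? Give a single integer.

Round 1: pos1(id39) recv 16: drop; pos2(id43) recv 39: drop; pos3(id98) recv 43: drop; pos4(id47) recv 98: fwd; pos5(id88) recv 47: drop; pos6(id67) recv 88: fwd; pos7(id12) recv 67: fwd; pos0(id16) recv 12: drop
Round 2: pos5(id88) recv 98: fwd; pos7(id12) recv 88: fwd; pos0(id16) recv 67: fwd
Round 3: pos6(id67) recv 98: fwd; pos0(id16) recv 88: fwd; pos1(id39) recv 67: fwd
Round 4: pos7(id12) recv 98: fwd; pos1(id39) recv 88: fwd; pos2(id43) recv 67: fwd
Round 5: pos0(id16) recv 98: fwd; pos2(id43) recv 88: fwd; pos3(id98) recv 67: drop
Round 6: pos1(id39) recv 98: fwd; pos3(id98) recv 88: drop
Round 7: pos2(id43) recv 98: fwd
Round 8: pos3(id98) recv 98: ELECTED
Message ID 67 originates at pos 6; dropped at pos 3 in round 5

Answer: 5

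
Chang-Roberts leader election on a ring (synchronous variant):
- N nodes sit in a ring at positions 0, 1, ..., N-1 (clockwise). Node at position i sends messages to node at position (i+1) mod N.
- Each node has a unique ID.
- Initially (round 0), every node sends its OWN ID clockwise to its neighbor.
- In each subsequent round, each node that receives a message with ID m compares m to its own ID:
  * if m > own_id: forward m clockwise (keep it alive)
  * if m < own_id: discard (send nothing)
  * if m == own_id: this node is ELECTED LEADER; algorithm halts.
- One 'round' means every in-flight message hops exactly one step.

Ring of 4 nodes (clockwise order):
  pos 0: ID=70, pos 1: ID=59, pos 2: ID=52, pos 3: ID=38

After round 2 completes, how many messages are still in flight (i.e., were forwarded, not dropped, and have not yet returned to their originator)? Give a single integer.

Round 1: pos1(id59) recv 70: fwd; pos2(id52) recv 59: fwd; pos3(id38) recv 52: fwd; pos0(id70) recv 38: drop
Round 2: pos2(id52) recv 70: fwd; pos3(id38) recv 59: fwd; pos0(id70) recv 52: drop
After round 2: 2 messages still in flight

Answer: 2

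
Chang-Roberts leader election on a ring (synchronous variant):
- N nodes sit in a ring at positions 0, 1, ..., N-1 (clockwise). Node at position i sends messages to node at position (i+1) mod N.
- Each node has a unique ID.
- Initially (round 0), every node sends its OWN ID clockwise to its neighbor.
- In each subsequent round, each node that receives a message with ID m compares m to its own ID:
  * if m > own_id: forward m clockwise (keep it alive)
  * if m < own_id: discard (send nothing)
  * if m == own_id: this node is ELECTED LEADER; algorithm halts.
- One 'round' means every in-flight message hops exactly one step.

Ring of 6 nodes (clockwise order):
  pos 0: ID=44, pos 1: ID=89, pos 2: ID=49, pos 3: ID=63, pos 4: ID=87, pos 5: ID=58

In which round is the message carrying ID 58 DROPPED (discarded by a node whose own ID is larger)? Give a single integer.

Round 1: pos1(id89) recv 44: drop; pos2(id49) recv 89: fwd; pos3(id63) recv 49: drop; pos4(id87) recv 63: drop; pos5(id58) recv 87: fwd; pos0(id44) recv 58: fwd
Round 2: pos3(id63) recv 89: fwd; pos0(id44) recv 87: fwd; pos1(id89) recv 58: drop
Round 3: pos4(id87) recv 89: fwd; pos1(id89) recv 87: drop
Round 4: pos5(id58) recv 89: fwd
Round 5: pos0(id44) recv 89: fwd
Round 6: pos1(id89) recv 89: ELECTED
Message ID 58 originates at pos 5; dropped at pos 1 in round 2

Answer: 2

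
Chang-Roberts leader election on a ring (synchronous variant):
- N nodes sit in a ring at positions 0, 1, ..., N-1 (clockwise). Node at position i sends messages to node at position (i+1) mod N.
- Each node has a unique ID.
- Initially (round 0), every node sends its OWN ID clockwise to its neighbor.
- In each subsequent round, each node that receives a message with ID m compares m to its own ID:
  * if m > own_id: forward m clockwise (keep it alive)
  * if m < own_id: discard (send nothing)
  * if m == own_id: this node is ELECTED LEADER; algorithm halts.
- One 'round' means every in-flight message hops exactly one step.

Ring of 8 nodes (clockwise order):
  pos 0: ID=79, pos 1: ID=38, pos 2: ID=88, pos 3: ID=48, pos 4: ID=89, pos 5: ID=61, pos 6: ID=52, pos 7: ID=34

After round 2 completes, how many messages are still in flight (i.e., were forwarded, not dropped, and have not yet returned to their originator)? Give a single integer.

Round 1: pos1(id38) recv 79: fwd; pos2(id88) recv 38: drop; pos3(id48) recv 88: fwd; pos4(id89) recv 48: drop; pos5(id61) recv 89: fwd; pos6(id52) recv 61: fwd; pos7(id34) recv 52: fwd; pos0(id79) recv 34: drop
Round 2: pos2(id88) recv 79: drop; pos4(id89) recv 88: drop; pos6(id52) recv 89: fwd; pos7(id34) recv 61: fwd; pos0(id79) recv 52: drop
After round 2: 2 messages still in flight

Answer: 2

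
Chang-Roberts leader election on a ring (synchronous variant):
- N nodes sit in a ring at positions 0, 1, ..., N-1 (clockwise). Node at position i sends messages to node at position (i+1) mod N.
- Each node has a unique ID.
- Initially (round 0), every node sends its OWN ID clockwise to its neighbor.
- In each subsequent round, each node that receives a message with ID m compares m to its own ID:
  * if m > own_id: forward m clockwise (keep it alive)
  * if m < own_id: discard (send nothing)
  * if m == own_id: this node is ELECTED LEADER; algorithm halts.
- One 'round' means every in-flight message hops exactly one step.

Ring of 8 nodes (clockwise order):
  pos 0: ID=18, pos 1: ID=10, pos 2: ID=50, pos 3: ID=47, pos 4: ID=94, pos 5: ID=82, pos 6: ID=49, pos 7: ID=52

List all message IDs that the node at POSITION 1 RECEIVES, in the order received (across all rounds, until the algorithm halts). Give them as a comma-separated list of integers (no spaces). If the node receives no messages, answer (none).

Round 1: pos1(id10) recv 18: fwd; pos2(id50) recv 10: drop; pos3(id47) recv 50: fwd; pos4(id94) recv 47: drop; pos5(id82) recv 94: fwd; pos6(id49) recv 82: fwd; pos7(id52) recv 49: drop; pos0(id18) recv 52: fwd
Round 2: pos2(id50) recv 18: drop; pos4(id94) recv 50: drop; pos6(id49) recv 94: fwd; pos7(id52) recv 82: fwd; pos1(id10) recv 52: fwd
Round 3: pos7(id52) recv 94: fwd; pos0(id18) recv 82: fwd; pos2(id50) recv 52: fwd
Round 4: pos0(id18) recv 94: fwd; pos1(id10) recv 82: fwd; pos3(id47) recv 52: fwd
Round 5: pos1(id10) recv 94: fwd; pos2(id50) recv 82: fwd; pos4(id94) recv 52: drop
Round 6: pos2(id50) recv 94: fwd; pos3(id47) recv 82: fwd
Round 7: pos3(id47) recv 94: fwd; pos4(id94) recv 82: drop
Round 8: pos4(id94) recv 94: ELECTED

Answer: 18,52,82,94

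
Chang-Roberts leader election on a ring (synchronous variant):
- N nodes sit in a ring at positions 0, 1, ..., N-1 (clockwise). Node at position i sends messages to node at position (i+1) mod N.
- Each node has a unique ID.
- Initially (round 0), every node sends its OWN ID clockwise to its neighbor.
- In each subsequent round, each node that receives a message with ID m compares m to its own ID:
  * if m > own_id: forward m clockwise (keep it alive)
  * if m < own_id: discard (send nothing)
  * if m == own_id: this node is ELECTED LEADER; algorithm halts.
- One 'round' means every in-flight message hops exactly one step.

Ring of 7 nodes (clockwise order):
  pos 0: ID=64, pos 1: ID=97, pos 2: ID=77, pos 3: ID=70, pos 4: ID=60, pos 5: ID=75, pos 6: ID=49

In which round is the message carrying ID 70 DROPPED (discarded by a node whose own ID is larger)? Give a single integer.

Answer: 2

Derivation:
Round 1: pos1(id97) recv 64: drop; pos2(id77) recv 97: fwd; pos3(id70) recv 77: fwd; pos4(id60) recv 70: fwd; pos5(id75) recv 60: drop; pos6(id49) recv 75: fwd; pos0(id64) recv 49: drop
Round 2: pos3(id70) recv 97: fwd; pos4(id60) recv 77: fwd; pos5(id75) recv 70: drop; pos0(id64) recv 75: fwd
Round 3: pos4(id60) recv 97: fwd; pos5(id75) recv 77: fwd; pos1(id97) recv 75: drop
Round 4: pos5(id75) recv 97: fwd; pos6(id49) recv 77: fwd
Round 5: pos6(id49) recv 97: fwd; pos0(id64) recv 77: fwd
Round 6: pos0(id64) recv 97: fwd; pos1(id97) recv 77: drop
Round 7: pos1(id97) recv 97: ELECTED
Message ID 70 originates at pos 3; dropped at pos 5 in round 2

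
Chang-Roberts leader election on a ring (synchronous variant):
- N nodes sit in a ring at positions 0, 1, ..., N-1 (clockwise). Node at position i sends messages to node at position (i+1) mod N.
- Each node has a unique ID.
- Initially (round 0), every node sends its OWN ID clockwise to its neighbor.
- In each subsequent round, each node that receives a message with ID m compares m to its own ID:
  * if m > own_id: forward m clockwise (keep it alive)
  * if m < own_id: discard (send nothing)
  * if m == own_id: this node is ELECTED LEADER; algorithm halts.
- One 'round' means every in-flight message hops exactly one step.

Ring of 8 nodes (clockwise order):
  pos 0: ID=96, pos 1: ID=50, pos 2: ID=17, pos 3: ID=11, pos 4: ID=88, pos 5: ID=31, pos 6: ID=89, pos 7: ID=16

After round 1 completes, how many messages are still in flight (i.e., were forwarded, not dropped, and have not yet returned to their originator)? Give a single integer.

Answer: 5

Derivation:
Round 1: pos1(id50) recv 96: fwd; pos2(id17) recv 50: fwd; pos3(id11) recv 17: fwd; pos4(id88) recv 11: drop; pos5(id31) recv 88: fwd; pos6(id89) recv 31: drop; pos7(id16) recv 89: fwd; pos0(id96) recv 16: drop
After round 1: 5 messages still in flight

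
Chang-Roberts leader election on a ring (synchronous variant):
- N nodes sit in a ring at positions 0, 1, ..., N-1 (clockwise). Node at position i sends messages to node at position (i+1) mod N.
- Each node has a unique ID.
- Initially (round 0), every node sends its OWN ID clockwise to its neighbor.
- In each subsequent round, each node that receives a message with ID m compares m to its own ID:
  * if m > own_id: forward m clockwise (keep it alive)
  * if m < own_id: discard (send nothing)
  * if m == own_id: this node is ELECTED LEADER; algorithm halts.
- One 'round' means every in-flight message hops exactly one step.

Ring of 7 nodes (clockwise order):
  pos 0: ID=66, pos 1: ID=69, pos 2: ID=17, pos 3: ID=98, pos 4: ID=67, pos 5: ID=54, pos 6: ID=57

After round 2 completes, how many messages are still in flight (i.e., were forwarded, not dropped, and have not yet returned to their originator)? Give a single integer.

Round 1: pos1(id69) recv 66: drop; pos2(id17) recv 69: fwd; pos3(id98) recv 17: drop; pos4(id67) recv 98: fwd; pos5(id54) recv 67: fwd; pos6(id57) recv 54: drop; pos0(id66) recv 57: drop
Round 2: pos3(id98) recv 69: drop; pos5(id54) recv 98: fwd; pos6(id57) recv 67: fwd
After round 2: 2 messages still in flight

Answer: 2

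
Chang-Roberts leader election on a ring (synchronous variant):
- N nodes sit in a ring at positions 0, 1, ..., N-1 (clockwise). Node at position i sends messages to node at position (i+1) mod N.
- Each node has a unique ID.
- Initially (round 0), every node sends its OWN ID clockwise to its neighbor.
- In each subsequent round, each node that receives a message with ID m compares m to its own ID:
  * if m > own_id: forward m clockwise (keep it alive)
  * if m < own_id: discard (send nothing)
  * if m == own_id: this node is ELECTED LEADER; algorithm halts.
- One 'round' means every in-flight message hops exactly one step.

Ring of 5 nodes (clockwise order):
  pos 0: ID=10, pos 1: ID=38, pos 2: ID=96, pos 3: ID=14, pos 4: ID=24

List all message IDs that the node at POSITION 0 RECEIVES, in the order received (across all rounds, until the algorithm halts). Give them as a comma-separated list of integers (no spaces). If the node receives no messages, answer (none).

Round 1: pos1(id38) recv 10: drop; pos2(id96) recv 38: drop; pos3(id14) recv 96: fwd; pos4(id24) recv 14: drop; pos0(id10) recv 24: fwd
Round 2: pos4(id24) recv 96: fwd; pos1(id38) recv 24: drop
Round 3: pos0(id10) recv 96: fwd
Round 4: pos1(id38) recv 96: fwd
Round 5: pos2(id96) recv 96: ELECTED

Answer: 24,96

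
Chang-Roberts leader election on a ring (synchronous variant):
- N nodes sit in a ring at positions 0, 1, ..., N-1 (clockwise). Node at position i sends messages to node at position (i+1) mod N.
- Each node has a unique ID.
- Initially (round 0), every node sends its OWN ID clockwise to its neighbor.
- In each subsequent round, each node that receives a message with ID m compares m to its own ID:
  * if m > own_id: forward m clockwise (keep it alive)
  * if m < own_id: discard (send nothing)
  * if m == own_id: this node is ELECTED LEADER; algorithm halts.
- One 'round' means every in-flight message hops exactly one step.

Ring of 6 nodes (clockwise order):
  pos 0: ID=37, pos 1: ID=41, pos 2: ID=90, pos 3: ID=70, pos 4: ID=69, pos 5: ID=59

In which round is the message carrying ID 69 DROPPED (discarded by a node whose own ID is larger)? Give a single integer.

Answer: 4

Derivation:
Round 1: pos1(id41) recv 37: drop; pos2(id90) recv 41: drop; pos3(id70) recv 90: fwd; pos4(id69) recv 70: fwd; pos5(id59) recv 69: fwd; pos0(id37) recv 59: fwd
Round 2: pos4(id69) recv 90: fwd; pos5(id59) recv 70: fwd; pos0(id37) recv 69: fwd; pos1(id41) recv 59: fwd
Round 3: pos5(id59) recv 90: fwd; pos0(id37) recv 70: fwd; pos1(id41) recv 69: fwd; pos2(id90) recv 59: drop
Round 4: pos0(id37) recv 90: fwd; pos1(id41) recv 70: fwd; pos2(id90) recv 69: drop
Round 5: pos1(id41) recv 90: fwd; pos2(id90) recv 70: drop
Round 6: pos2(id90) recv 90: ELECTED
Message ID 69 originates at pos 4; dropped at pos 2 in round 4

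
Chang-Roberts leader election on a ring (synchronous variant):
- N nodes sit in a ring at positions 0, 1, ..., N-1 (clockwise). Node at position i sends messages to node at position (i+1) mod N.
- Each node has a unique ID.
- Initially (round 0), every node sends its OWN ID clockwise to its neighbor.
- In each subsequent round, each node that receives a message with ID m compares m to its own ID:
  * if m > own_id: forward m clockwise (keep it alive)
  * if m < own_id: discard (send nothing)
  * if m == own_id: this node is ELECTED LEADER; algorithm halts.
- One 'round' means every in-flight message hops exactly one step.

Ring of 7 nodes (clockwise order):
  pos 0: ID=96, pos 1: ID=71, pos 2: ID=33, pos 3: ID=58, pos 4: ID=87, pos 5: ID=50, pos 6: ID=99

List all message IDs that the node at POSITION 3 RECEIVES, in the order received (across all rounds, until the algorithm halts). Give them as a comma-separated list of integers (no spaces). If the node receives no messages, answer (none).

Answer: 33,71,96,99

Derivation:
Round 1: pos1(id71) recv 96: fwd; pos2(id33) recv 71: fwd; pos3(id58) recv 33: drop; pos4(id87) recv 58: drop; pos5(id50) recv 87: fwd; pos6(id99) recv 50: drop; pos0(id96) recv 99: fwd
Round 2: pos2(id33) recv 96: fwd; pos3(id58) recv 71: fwd; pos6(id99) recv 87: drop; pos1(id71) recv 99: fwd
Round 3: pos3(id58) recv 96: fwd; pos4(id87) recv 71: drop; pos2(id33) recv 99: fwd
Round 4: pos4(id87) recv 96: fwd; pos3(id58) recv 99: fwd
Round 5: pos5(id50) recv 96: fwd; pos4(id87) recv 99: fwd
Round 6: pos6(id99) recv 96: drop; pos5(id50) recv 99: fwd
Round 7: pos6(id99) recv 99: ELECTED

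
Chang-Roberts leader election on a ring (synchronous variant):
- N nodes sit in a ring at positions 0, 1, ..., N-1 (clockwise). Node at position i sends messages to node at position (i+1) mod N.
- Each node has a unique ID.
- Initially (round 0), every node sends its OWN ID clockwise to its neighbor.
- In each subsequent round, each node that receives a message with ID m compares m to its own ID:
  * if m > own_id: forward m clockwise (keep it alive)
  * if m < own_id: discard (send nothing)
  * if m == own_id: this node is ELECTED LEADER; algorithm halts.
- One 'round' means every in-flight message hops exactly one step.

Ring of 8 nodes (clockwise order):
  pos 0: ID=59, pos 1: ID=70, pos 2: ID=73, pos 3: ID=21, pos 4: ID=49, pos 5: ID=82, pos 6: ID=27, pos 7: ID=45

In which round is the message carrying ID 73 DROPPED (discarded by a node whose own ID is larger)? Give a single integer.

Answer: 3

Derivation:
Round 1: pos1(id70) recv 59: drop; pos2(id73) recv 70: drop; pos3(id21) recv 73: fwd; pos4(id49) recv 21: drop; pos5(id82) recv 49: drop; pos6(id27) recv 82: fwd; pos7(id45) recv 27: drop; pos0(id59) recv 45: drop
Round 2: pos4(id49) recv 73: fwd; pos7(id45) recv 82: fwd
Round 3: pos5(id82) recv 73: drop; pos0(id59) recv 82: fwd
Round 4: pos1(id70) recv 82: fwd
Round 5: pos2(id73) recv 82: fwd
Round 6: pos3(id21) recv 82: fwd
Round 7: pos4(id49) recv 82: fwd
Round 8: pos5(id82) recv 82: ELECTED
Message ID 73 originates at pos 2; dropped at pos 5 in round 3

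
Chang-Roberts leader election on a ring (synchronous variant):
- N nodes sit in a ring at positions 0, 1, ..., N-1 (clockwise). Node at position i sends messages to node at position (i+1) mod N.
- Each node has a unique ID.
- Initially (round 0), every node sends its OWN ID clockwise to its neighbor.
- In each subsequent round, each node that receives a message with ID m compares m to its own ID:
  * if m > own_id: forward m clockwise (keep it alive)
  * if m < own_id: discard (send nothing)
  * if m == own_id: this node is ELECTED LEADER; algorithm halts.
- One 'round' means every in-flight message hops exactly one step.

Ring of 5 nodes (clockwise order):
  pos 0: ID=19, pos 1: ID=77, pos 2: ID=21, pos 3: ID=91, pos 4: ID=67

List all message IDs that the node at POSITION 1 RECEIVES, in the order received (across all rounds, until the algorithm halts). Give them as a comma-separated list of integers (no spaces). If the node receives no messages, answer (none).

Round 1: pos1(id77) recv 19: drop; pos2(id21) recv 77: fwd; pos3(id91) recv 21: drop; pos4(id67) recv 91: fwd; pos0(id19) recv 67: fwd
Round 2: pos3(id91) recv 77: drop; pos0(id19) recv 91: fwd; pos1(id77) recv 67: drop
Round 3: pos1(id77) recv 91: fwd
Round 4: pos2(id21) recv 91: fwd
Round 5: pos3(id91) recv 91: ELECTED

Answer: 19,67,91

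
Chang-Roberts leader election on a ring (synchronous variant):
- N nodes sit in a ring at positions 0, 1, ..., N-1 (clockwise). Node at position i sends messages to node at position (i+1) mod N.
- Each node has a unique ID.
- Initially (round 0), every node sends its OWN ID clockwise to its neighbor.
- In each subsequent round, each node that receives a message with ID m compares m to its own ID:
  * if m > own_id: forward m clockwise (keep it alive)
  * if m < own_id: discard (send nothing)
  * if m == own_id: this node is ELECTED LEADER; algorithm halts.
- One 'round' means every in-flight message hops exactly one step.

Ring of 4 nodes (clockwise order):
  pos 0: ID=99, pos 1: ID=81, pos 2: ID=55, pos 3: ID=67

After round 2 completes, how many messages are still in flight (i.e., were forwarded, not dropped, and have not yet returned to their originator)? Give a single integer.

Answer: 2

Derivation:
Round 1: pos1(id81) recv 99: fwd; pos2(id55) recv 81: fwd; pos3(id67) recv 55: drop; pos0(id99) recv 67: drop
Round 2: pos2(id55) recv 99: fwd; pos3(id67) recv 81: fwd
After round 2: 2 messages still in flight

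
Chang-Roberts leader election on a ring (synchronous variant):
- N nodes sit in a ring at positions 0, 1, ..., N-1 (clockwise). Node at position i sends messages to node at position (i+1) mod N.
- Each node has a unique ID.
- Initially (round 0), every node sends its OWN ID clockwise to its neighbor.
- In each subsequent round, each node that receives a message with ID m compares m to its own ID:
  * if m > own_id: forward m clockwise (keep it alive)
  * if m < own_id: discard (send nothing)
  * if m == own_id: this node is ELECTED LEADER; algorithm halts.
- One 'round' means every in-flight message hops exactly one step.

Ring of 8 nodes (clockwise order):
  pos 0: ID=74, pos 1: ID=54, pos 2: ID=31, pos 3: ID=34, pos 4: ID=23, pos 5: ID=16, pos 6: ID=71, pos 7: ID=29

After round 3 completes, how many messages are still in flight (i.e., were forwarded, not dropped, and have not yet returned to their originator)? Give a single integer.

Round 1: pos1(id54) recv 74: fwd; pos2(id31) recv 54: fwd; pos3(id34) recv 31: drop; pos4(id23) recv 34: fwd; pos5(id16) recv 23: fwd; pos6(id71) recv 16: drop; pos7(id29) recv 71: fwd; pos0(id74) recv 29: drop
Round 2: pos2(id31) recv 74: fwd; pos3(id34) recv 54: fwd; pos5(id16) recv 34: fwd; pos6(id71) recv 23: drop; pos0(id74) recv 71: drop
Round 3: pos3(id34) recv 74: fwd; pos4(id23) recv 54: fwd; pos6(id71) recv 34: drop
After round 3: 2 messages still in flight

Answer: 2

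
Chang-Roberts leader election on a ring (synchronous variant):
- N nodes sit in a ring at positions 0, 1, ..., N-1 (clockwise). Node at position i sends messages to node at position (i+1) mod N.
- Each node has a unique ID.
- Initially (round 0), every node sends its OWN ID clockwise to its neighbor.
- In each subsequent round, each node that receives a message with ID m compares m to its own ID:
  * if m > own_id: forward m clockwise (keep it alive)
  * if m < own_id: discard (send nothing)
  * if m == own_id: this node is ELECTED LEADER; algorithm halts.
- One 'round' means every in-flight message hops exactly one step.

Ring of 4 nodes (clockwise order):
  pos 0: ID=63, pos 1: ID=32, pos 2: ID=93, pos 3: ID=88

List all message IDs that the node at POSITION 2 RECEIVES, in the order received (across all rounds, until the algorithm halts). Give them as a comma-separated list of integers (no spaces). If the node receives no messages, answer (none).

Round 1: pos1(id32) recv 63: fwd; pos2(id93) recv 32: drop; pos3(id88) recv 93: fwd; pos0(id63) recv 88: fwd
Round 2: pos2(id93) recv 63: drop; pos0(id63) recv 93: fwd; pos1(id32) recv 88: fwd
Round 3: pos1(id32) recv 93: fwd; pos2(id93) recv 88: drop
Round 4: pos2(id93) recv 93: ELECTED

Answer: 32,63,88,93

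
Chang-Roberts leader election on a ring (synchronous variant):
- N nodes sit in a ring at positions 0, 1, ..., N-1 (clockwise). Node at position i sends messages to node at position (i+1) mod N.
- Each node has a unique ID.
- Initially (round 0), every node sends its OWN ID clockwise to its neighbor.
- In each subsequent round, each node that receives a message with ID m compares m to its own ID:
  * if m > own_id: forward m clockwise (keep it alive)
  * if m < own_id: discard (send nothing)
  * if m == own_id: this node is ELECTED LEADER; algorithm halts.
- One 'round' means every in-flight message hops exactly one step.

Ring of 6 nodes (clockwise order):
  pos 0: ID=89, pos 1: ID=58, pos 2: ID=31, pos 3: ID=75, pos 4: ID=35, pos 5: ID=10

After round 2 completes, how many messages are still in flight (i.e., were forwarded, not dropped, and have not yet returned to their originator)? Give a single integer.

Answer: 2

Derivation:
Round 1: pos1(id58) recv 89: fwd; pos2(id31) recv 58: fwd; pos3(id75) recv 31: drop; pos4(id35) recv 75: fwd; pos5(id10) recv 35: fwd; pos0(id89) recv 10: drop
Round 2: pos2(id31) recv 89: fwd; pos3(id75) recv 58: drop; pos5(id10) recv 75: fwd; pos0(id89) recv 35: drop
After round 2: 2 messages still in flight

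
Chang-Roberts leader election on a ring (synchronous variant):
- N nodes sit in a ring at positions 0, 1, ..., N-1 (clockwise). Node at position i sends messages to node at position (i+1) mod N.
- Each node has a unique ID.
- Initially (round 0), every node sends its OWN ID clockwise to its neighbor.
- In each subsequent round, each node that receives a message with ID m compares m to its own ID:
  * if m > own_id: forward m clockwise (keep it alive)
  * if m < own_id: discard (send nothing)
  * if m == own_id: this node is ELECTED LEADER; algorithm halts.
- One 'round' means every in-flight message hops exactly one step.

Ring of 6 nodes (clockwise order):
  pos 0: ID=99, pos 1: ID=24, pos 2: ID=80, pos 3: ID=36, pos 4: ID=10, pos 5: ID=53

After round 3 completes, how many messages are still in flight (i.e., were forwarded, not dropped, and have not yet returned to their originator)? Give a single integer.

Answer: 2

Derivation:
Round 1: pos1(id24) recv 99: fwd; pos2(id80) recv 24: drop; pos3(id36) recv 80: fwd; pos4(id10) recv 36: fwd; pos5(id53) recv 10: drop; pos0(id99) recv 53: drop
Round 2: pos2(id80) recv 99: fwd; pos4(id10) recv 80: fwd; pos5(id53) recv 36: drop
Round 3: pos3(id36) recv 99: fwd; pos5(id53) recv 80: fwd
After round 3: 2 messages still in flight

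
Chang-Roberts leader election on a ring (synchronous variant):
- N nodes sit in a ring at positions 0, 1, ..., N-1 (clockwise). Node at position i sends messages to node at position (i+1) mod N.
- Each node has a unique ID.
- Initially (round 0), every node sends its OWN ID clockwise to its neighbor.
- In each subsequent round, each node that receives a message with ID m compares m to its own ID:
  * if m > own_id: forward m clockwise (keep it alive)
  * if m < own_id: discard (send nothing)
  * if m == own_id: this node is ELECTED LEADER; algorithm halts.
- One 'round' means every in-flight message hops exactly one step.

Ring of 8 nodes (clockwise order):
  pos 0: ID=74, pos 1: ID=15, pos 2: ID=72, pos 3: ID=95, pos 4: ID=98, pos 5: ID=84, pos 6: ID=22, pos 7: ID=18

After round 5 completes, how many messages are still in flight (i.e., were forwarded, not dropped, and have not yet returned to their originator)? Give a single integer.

Round 1: pos1(id15) recv 74: fwd; pos2(id72) recv 15: drop; pos3(id95) recv 72: drop; pos4(id98) recv 95: drop; pos5(id84) recv 98: fwd; pos6(id22) recv 84: fwd; pos7(id18) recv 22: fwd; pos0(id74) recv 18: drop
Round 2: pos2(id72) recv 74: fwd; pos6(id22) recv 98: fwd; pos7(id18) recv 84: fwd; pos0(id74) recv 22: drop
Round 3: pos3(id95) recv 74: drop; pos7(id18) recv 98: fwd; pos0(id74) recv 84: fwd
Round 4: pos0(id74) recv 98: fwd; pos1(id15) recv 84: fwd
Round 5: pos1(id15) recv 98: fwd; pos2(id72) recv 84: fwd
After round 5: 2 messages still in flight

Answer: 2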